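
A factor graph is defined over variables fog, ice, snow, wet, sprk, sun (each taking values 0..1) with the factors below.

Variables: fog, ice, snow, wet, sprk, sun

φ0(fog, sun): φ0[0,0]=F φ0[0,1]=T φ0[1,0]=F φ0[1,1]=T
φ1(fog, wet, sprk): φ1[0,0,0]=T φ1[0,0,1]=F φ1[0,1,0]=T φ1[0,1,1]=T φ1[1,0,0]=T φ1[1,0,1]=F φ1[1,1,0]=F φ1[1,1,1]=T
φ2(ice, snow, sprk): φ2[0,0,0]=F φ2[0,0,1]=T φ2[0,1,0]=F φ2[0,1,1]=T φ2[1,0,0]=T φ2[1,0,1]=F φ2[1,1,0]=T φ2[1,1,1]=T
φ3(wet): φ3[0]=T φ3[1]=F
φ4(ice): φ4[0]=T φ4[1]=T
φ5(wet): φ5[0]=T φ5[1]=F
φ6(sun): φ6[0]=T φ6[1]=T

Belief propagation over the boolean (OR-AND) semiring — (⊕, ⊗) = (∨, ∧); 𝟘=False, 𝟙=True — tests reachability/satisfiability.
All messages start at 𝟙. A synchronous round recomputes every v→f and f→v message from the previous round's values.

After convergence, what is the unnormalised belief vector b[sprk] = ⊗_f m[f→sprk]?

b[sprk] = [T, F]

init: all messages = 𝟙 over 2 values
r1 m[φ0→fog] = [T, T]
r1 m[φ0→sun] = [F, T]
r1 m[φ1→fog] = [T, T]
r1 m[φ1→wet] = [T, T]
r1 m[φ1→sprk] = [T, T]
r1 m[φ2→ice] = [T, T]
r1 m[φ2→snow] = [T, T]
r1 m[φ2→sprk] = [T, T]
r1 m[φ3→wet] = [T, F]
r1 m[φ4→ice] = [T, T]
r1 m[φ5→wet] = [T, F]
r1 m[φ6→sun] = [T, T]
r1 m[fog→φ0] = [T, T]
r1 m[fog→φ1] = [T, T]
r1 m[ice→φ2] = [T, T]
r1 m[ice→φ4] = [T, T]
r1 m[snow→φ2] = [T, T]
r1 m[wet→φ1] = [T, T]
r1 m[wet→φ3] = [T, T]
r1 m[wet→φ5] = [T, T]
r1 m[sprk→φ1] = [T, T]
r1 m[sprk→φ2] = [T, T]
r1 m[sun→φ0] = [T, T]
r1 m[sun→φ6] = [T, T]
r2 m[φ0→fog] = [T, T]
r2 m[φ0→sun] = [F, T]
r2 m[φ1→fog] = [T, T]
r2 m[φ1→wet] = [T, T]
r2 m[φ1→sprk] = [T, T]
r2 m[φ2→ice] = [T, T]
r2 m[φ2→snow] = [T, T]
r2 m[φ2→sprk] = [T, T]
r2 m[φ3→wet] = [T, F]
r2 m[φ4→ice] = [T, T]
r2 m[φ5→wet] = [T, F]
r2 m[φ6→sun] = [T, T]
r2 m[fog→φ0] = [T, T]
r2 m[fog→φ1] = [T, T]
r2 m[ice→φ2] = [T, T]
r2 m[ice→φ4] = [T, T]
r2 m[snow→φ2] = [T, T]
r2 m[wet→φ1] = [T, F]
r2 m[wet→φ3] = [T, F]
r2 m[wet→φ5] = [T, F]
r2 m[sprk→φ1] = [T, T]
r2 m[sprk→φ2] = [T, T]
r2 m[sun→φ0] = [T, T]
r2 m[sun→φ6] = [F, T]
r3 m[φ0→fog] = [T, T]
r3 m[φ0→sun] = [F, T]
r3 m[φ1→fog] = [T, T]
r3 m[φ1→wet] = [T, T]
r3 m[φ1→sprk] = [T, F]
r3 m[φ2→ice] = [T, T]
r3 m[φ2→snow] = [T, T]
r3 m[φ2→sprk] = [T, T]
r3 m[φ3→wet] = [T, F]
r3 m[φ4→ice] = [T, T]
r3 m[φ5→wet] = [T, F]
r3 m[φ6→sun] = [T, T]
r3 m[fog→φ0] = [T, T]
r3 m[fog→φ1] = [T, T]
r3 m[ice→φ2] = [T, T]
r3 m[ice→φ4] = [T, T]
r3 m[snow→φ2] = [T, T]
r3 m[wet→φ1] = [T, F]
r3 m[wet→φ3] = [T, F]
r3 m[wet→φ5] = [T, F]
r3 m[sprk→φ1] = [T, T]
r3 m[sprk→φ2] = [T, T]
r3 m[sun→φ0] = [T, T]
r3 m[sun→φ6] = [F, T]
r4 m[φ0→fog] = [T, T]
r4 m[φ0→sun] = [F, T]
r4 m[φ1→fog] = [T, T]
r4 m[φ1→wet] = [T, T]
r4 m[φ1→sprk] = [T, F]
r4 m[φ2→ice] = [T, T]
r4 m[φ2→snow] = [T, T]
r4 m[φ2→sprk] = [T, T]
r4 m[φ3→wet] = [T, F]
r4 m[φ4→ice] = [T, T]
r4 m[φ5→wet] = [T, F]
r4 m[φ6→sun] = [T, T]
r4 m[fog→φ0] = [T, T]
r4 m[fog→φ1] = [T, T]
r4 m[ice→φ2] = [T, T]
r4 m[ice→φ4] = [T, T]
r4 m[snow→φ2] = [T, T]
r4 m[wet→φ1] = [T, F]
r4 m[wet→φ3] = [T, F]
r4 m[wet→φ5] = [T, F]
r4 m[sprk→φ1] = [T, T]
r4 m[sprk→φ2] = [T, F]
r4 m[sun→φ0] = [T, T]
r4 m[sun→φ6] = [F, T]
r5 m[φ0→fog] = [T, T]
r5 m[φ0→sun] = [F, T]
r5 m[φ1→fog] = [T, T]
r5 m[φ1→wet] = [T, T]
r5 m[φ1→sprk] = [T, F]
r5 m[φ2→ice] = [F, T]
r5 m[φ2→snow] = [T, T]
r5 m[φ2→sprk] = [T, T]
r5 m[φ3→wet] = [T, F]
r5 m[φ4→ice] = [T, T]
r5 m[φ5→wet] = [T, F]
r5 m[φ6→sun] = [T, T]
r5 m[fog→φ0] = [T, T]
r5 m[fog→φ1] = [T, T]
r5 m[ice→φ2] = [T, T]
r5 m[ice→φ4] = [T, T]
r5 m[snow→φ2] = [T, T]
r5 m[wet→φ1] = [T, F]
r5 m[wet→φ3] = [T, F]
r5 m[wet→φ5] = [T, F]
r5 m[sprk→φ1] = [T, T]
r5 m[sprk→φ2] = [T, F]
r5 m[sun→φ0] = [T, T]
r5 m[sun→φ6] = [F, T]
r6 m[φ0→fog] = [T, T]
r6 m[φ0→sun] = [F, T]
r6 m[φ1→fog] = [T, T]
r6 m[φ1→wet] = [T, T]
r6 m[φ1→sprk] = [T, F]
r6 m[φ2→ice] = [F, T]
r6 m[φ2→snow] = [T, T]
r6 m[φ2→sprk] = [T, T]
r6 m[φ3→wet] = [T, F]
r6 m[φ4→ice] = [T, T]
r6 m[φ5→wet] = [T, F]
r6 m[φ6→sun] = [T, T]
r6 m[fog→φ0] = [T, T]
r6 m[fog→φ1] = [T, T]
r6 m[ice→φ2] = [T, T]
r6 m[ice→φ4] = [F, T]
r6 m[snow→φ2] = [T, T]
r6 m[wet→φ1] = [T, F]
r6 m[wet→φ3] = [T, F]
r6 m[wet→φ5] = [T, F]
r6 m[sprk→φ1] = [T, T]
r6 m[sprk→φ2] = [T, F]
r6 m[sun→φ0] = [T, T]
r6 m[sun→φ6] = [F, T]
r7 m[φ0→fog] = [T, T]
r7 m[φ0→sun] = [F, T]
r7 m[φ1→fog] = [T, T]
r7 m[φ1→wet] = [T, T]
r7 m[φ1→sprk] = [T, F]
r7 m[φ2→ice] = [F, T]
r7 m[φ2→snow] = [T, T]
r7 m[φ2→sprk] = [T, T]
r7 m[φ3→wet] = [T, F]
r7 m[φ4→ice] = [T, T]
r7 m[φ5→wet] = [T, F]
r7 m[φ6→sun] = [T, T]
r7 m[fog→φ0] = [T, T]
r7 m[fog→φ1] = [T, T]
r7 m[ice→φ2] = [T, T]
r7 m[ice→φ4] = [F, T]
r7 m[snow→φ2] = [T, T]
r7 m[wet→φ1] = [T, F]
r7 m[wet→φ3] = [T, F]
r7 m[wet→φ5] = [T, F]
r7 m[sprk→φ1] = [T, T]
r7 m[sprk→φ2] = [T, F]
r7 m[sun→φ0] = [T, T]
r7 m[sun→φ6] = [F, T]
fixed point reached at round 7
b[sprk] = ⊗ incoming = [T, F]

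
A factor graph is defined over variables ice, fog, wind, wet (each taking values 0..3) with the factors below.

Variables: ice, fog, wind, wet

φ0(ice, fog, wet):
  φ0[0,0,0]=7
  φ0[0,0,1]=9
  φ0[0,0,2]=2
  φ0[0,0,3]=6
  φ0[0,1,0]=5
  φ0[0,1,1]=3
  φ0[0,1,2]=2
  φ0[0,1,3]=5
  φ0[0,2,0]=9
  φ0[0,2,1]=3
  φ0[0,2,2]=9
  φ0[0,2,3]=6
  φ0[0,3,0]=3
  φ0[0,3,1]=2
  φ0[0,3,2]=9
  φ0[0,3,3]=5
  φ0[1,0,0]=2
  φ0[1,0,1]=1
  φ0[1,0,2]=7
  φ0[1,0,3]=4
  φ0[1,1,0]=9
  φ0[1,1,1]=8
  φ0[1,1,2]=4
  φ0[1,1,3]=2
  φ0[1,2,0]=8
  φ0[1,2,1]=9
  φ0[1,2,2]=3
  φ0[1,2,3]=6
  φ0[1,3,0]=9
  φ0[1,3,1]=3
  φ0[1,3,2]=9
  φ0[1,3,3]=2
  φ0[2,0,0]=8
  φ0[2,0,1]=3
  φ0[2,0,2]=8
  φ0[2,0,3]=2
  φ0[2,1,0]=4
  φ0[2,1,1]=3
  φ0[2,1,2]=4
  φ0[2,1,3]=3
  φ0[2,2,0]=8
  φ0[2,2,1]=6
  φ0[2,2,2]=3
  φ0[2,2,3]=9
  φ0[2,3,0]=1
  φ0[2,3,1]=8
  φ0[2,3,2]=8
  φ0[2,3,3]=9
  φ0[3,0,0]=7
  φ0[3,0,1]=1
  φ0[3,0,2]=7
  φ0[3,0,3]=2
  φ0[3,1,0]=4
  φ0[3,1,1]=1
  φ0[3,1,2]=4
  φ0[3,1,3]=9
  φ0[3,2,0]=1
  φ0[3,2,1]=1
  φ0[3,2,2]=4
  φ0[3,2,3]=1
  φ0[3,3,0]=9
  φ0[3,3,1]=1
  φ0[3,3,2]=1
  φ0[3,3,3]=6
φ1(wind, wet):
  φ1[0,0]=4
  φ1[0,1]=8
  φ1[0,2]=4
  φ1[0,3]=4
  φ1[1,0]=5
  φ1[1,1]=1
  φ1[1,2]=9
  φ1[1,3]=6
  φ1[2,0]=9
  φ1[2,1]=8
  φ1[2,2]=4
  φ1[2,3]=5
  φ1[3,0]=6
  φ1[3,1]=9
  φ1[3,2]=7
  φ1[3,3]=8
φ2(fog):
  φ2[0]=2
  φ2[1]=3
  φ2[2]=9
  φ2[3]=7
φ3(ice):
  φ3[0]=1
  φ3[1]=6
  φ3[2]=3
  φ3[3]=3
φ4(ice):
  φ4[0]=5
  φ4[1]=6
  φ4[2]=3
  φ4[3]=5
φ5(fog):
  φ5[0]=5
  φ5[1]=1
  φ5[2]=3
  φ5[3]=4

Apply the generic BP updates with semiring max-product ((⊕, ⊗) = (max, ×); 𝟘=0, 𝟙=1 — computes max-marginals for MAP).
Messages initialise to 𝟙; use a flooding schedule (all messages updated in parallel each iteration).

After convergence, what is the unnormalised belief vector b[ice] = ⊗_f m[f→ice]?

init: all messages = 𝟙 over 4 values
r1 m[φ0→ice] = [9, 9, 9, 9]
r1 m[φ0→fog] = [9, 9, 9, 9]
r1 m[φ0→wet] = [9, 9, 9, 9]
r1 m[φ1→wind] = [8, 9, 9, 9]
r1 m[φ1→wet] = [9, 9, 9, 8]
r1 m[φ2→fog] = [2, 3, 9, 7]
r1 m[φ3→ice] = [1, 6, 3, 3]
r1 m[φ4→ice] = [5, 6, 3, 5]
r1 m[φ5→fog] = [5, 1, 3, 4]
r1 m[ice→φ0] = [1, 1, 1, 1]
r1 m[ice→φ3] = [1, 1, 1, 1]
r1 m[ice→φ4] = [1, 1, 1, 1]
r1 m[fog→φ0] = [1, 1, 1, 1]
r1 m[fog→φ2] = [1, 1, 1, 1]
r1 m[fog→φ5] = [1, 1, 1, 1]
r1 m[wind→φ1] = [1, 1, 1, 1]
r1 m[wet→φ0] = [1, 1, 1, 1]
r1 m[wet→φ1] = [1, 1, 1, 1]
r2 m[φ0→ice] = [9, 9, 9, 9]
r2 m[φ0→fog] = [9, 9, 9, 9]
r2 m[φ0→wet] = [9, 9, 9, 9]
r2 m[φ1→wind] = [8, 9, 9, 9]
r2 m[φ1→wet] = [9, 9, 9, 8]
r2 m[φ2→fog] = [2, 3, 9, 7]
r2 m[φ3→ice] = [1, 6, 3, 3]
r2 m[φ4→ice] = [5, 6, 3, 5]
r2 m[φ5→fog] = [5, 1, 3, 4]
r2 m[ice→φ0] = [5, 36, 9, 15]
r2 m[ice→φ3] = [45, 54, 27, 45]
r2 m[ice→φ4] = [9, 54, 27, 27]
r2 m[fog→φ0] = [10, 3, 27, 28]
r2 m[fog→φ2] = [45, 9, 27, 36]
r2 m[fog→φ5] = [18, 27, 81, 63]
r2 m[wind→φ1] = [1, 1, 1, 1]
r2 m[wet→φ0] = [9, 9, 9, 8]
r2 m[wet→φ1] = [9, 9, 9, 9]
r3 m[φ0→ice] = [2268, 2268, 2016, 2268]
r3 m[φ0→fog] = [2268, 2916, 2916, 2916]
r3 m[φ0→wet] = [9072, 8748, 9072, 5832]
r3 m[φ1→wind] = [72, 81, 81, 81]
r3 m[φ1→wet] = [9, 9, 9, 8]
r3 m[φ2→fog] = [2, 3, 9, 7]
r3 m[φ3→ice] = [1, 6, 3, 3]
r3 m[φ4→ice] = [5, 6, 3, 5]
r3 m[φ5→fog] = [5, 1, 3, 4]
r3 m[ice→φ0] = [5, 36, 9, 15]
r3 m[ice→φ3] = [45, 54, 27, 45]
r3 m[ice→φ4] = [9, 54, 27, 27]
r3 m[fog→φ0] = [10, 3, 27, 28]
r3 m[fog→φ2] = [45, 9, 27, 36]
r3 m[fog→φ5] = [18, 27, 81, 63]
r3 m[wind→φ1] = [1, 1, 1, 1]
r3 m[wet→φ0] = [9, 9, 9, 8]
r3 m[wet→φ1] = [9, 9, 9, 9]
r4 m[φ0→ice] = [2268, 2268, 2016, 2268]
r4 m[φ0→fog] = [2268, 2916, 2916, 2916]
r4 m[φ0→wet] = [9072, 8748, 9072, 5832]
r4 m[φ1→wind] = [72, 81, 81, 81]
r4 m[φ1→wet] = [9, 9, 9, 8]
r4 m[φ2→fog] = [2, 3, 9, 7]
r4 m[φ3→ice] = [1, 6, 3, 3]
r4 m[φ4→ice] = [5, 6, 3, 5]
r4 m[φ5→fog] = [5, 1, 3, 4]
r4 m[ice→φ0] = [5, 36, 9, 15]
r4 m[ice→φ3] = [11340, 13608, 6048, 11340]
r4 m[ice→φ4] = [2268, 13608, 6048, 6804]
r4 m[fog→φ0] = [10, 3, 27, 28]
r4 m[fog→φ2] = [11340, 2916, 8748, 11664]
r4 m[fog→φ5] = [4536, 8748, 26244, 20412]
r4 m[wind→φ1] = [1, 1, 1, 1]
r4 m[wet→φ0] = [9, 9, 9, 8]
r4 m[wet→φ1] = [9072, 8748, 9072, 5832]
r5 m[φ0→ice] = [2268, 2268, 2016, 2268]
r5 m[φ0→fog] = [2268, 2916, 2916, 2916]
r5 m[φ0→wet] = [9072, 8748, 9072, 5832]
r5 m[φ1→wind] = [69984, 81648, 81648, 78732]
r5 m[φ1→wet] = [9, 9, 9, 8]
r5 m[φ2→fog] = [2, 3, 9, 7]
r5 m[φ3→ice] = [1, 6, 3, 3]
r5 m[φ4→ice] = [5, 6, 3, 5]
r5 m[φ5→fog] = [5, 1, 3, 4]
r5 m[ice→φ0] = [5, 36, 9, 15]
r5 m[ice→φ3] = [11340, 13608, 6048, 11340]
r5 m[ice→φ4] = [2268, 13608, 6048, 6804]
r5 m[fog→φ0] = [10, 3, 27, 28]
r5 m[fog→φ2] = [11340, 2916, 8748, 11664]
r5 m[fog→φ5] = [4536, 8748, 26244, 20412]
r5 m[wind→φ1] = [1, 1, 1, 1]
r5 m[wet→φ0] = [9, 9, 9, 8]
r5 m[wet→φ1] = [9072, 8748, 9072, 5832]
r6 m[φ0→ice] = [2268, 2268, 2016, 2268]
r6 m[φ0→fog] = [2268, 2916, 2916, 2916]
r6 m[φ0→wet] = [9072, 8748, 9072, 5832]
r6 m[φ1→wind] = [69984, 81648, 81648, 78732]
r6 m[φ1→wet] = [9, 9, 9, 8]
r6 m[φ2→fog] = [2, 3, 9, 7]
r6 m[φ3→ice] = [1, 6, 3, 3]
r6 m[φ4→ice] = [5, 6, 3, 5]
r6 m[φ5→fog] = [5, 1, 3, 4]
r6 m[ice→φ0] = [5, 36, 9, 15]
r6 m[ice→φ3] = [11340, 13608, 6048, 11340]
r6 m[ice→φ4] = [2268, 13608, 6048, 6804]
r6 m[fog→φ0] = [10, 3, 27, 28]
r6 m[fog→φ2] = [11340, 2916, 8748, 11664]
r6 m[fog→φ5] = [4536, 8748, 26244, 20412]
r6 m[wind→φ1] = [1, 1, 1, 1]
r6 m[wet→φ0] = [9, 9, 9, 8]
r6 m[wet→φ1] = [9072, 8748, 9072, 5832]
fixed point reached at round 6
b[ice] = ⊗ incoming = [11340, 81648, 18144, 34020]

b[ice] = [11340, 81648, 18144, 34020]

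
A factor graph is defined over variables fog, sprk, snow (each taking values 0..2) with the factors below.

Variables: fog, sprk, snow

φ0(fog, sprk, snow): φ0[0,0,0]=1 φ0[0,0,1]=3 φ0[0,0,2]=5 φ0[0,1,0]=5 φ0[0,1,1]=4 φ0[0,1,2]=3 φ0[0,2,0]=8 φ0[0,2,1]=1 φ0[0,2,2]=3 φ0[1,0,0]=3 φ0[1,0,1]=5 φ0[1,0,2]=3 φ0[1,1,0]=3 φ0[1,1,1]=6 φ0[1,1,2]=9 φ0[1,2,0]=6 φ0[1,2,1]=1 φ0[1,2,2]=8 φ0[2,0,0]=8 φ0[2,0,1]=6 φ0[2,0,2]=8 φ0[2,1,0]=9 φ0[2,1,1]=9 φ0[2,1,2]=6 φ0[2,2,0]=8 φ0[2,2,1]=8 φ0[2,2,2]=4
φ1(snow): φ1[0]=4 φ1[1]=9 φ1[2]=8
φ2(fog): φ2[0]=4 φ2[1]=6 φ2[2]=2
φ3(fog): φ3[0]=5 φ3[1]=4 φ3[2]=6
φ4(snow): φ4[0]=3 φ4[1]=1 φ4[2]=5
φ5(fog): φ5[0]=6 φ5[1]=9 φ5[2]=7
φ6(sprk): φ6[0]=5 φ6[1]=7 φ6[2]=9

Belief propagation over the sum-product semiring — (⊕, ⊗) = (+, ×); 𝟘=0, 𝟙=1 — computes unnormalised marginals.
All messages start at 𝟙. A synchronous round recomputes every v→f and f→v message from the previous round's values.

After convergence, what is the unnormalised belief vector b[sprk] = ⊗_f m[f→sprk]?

init: all messages = 𝟙 over 3 values
r1 m[φ0→fog] = [33, 44, 66]
r1 m[φ0→sprk] = [42, 54, 47]
r1 m[φ0→snow] = [51, 43, 49]
r1 m[φ1→snow] = [4, 9, 8]
r1 m[φ2→fog] = [4, 6, 2]
r1 m[φ3→fog] = [5, 4, 6]
r1 m[φ4→snow] = [3, 1, 5]
r1 m[φ5→fog] = [6, 9, 7]
r1 m[φ6→sprk] = [5, 7, 9]
r1 m[fog→φ0] = [1, 1, 1]
r1 m[fog→φ2] = [1, 1, 1]
r1 m[fog→φ3] = [1, 1, 1]
r1 m[fog→φ5] = [1, 1, 1]
r1 m[sprk→φ0] = [1, 1, 1]
r1 m[sprk→φ6] = [1, 1, 1]
r1 m[snow→φ0] = [1, 1, 1]
r1 m[snow→φ1] = [1, 1, 1]
r1 m[snow→φ4] = [1, 1, 1]
r2 m[φ0→fog] = [33, 44, 66]
r2 m[φ0→sprk] = [42, 54, 47]
r2 m[φ0→snow] = [51, 43, 49]
r2 m[φ1→snow] = [4, 9, 8]
r2 m[φ2→fog] = [4, 6, 2]
r2 m[φ3→fog] = [5, 4, 6]
r2 m[φ4→snow] = [3, 1, 5]
r2 m[φ5→fog] = [6, 9, 7]
r2 m[φ6→sprk] = [5, 7, 9]
r2 m[fog→φ0] = [120, 216, 84]
r2 m[fog→φ2] = [990, 1584, 2772]
r2 m[fog→φ3] = [792, 2376, 924]
r2 m[fog→φ5] = [660, 1056, 792]
r2 m[sprk→φ0] = [5, 7, 9]
r2 m[sprk→φ6] = [42, 54, 47]
r2 m[snow→φ0] = [12, 9, 40]
r2 m[snow→φ1] = [153, 43, 245]
r2 m[snow→φ4] = [204, 387, 392]
r3 m[φ0→fog] = [4732, 7764, 8305]
r3 m[φ0→sprk] = [111576, 159156, 141168]
r3 m[φ0→snow] = [47580, 36516, 51072]
r3 m[φ1→snow] = [4, 9, 8]
r3 m[φ2→fog] = [4, 6, 2]
r3 m[φ3→fog] = [5, 4, 6]
r3 m[φ4→snow] = [3, 1, 5]
r3 m[φ5→fog] = [6, 9, 7]
r3 m[φ6→sprk] = [5, 7, 9]
r3 m[fog→φ0] = [120, 216, 84]
r3 m[fog→φ2] = [990, 1584, 2772]
r3 m[fog→φ3] = [792, 2376, 924]
r3 m[fog→φ5] = [660, 1056, 792]
r3 m[sprk→φ0] = [5, 7, 9]
r3 m[sprk→φ6] = [42, 54, 47]
r3 m[snow→φ0] = [12, 9, 40]
r3 m[snow→φ1] = [153, 43, 245]
r3 m[snow→φ4] = [204, 387, 392]
r4 m[φ0→fog] = [4732, 7764, 8305]
r4 m[φ0→sprk] = [111576, 159156, 141168]
r4 m[φ0→snow] = [47580, 36516, 51072]
r4 m[φ1→snow] = [4, 9, 8]
r4 m[φ2→fog] = [4, 6, 2]
r4 m[φ3→fog] = [5, 4, 6]
r4 m[φ4→snow] = [3, 1, 5]
r4 m[φ5→fog] = [6, 9, 7]
r4 m[φ6→sprk] = [5, 7, 9]
r4 m[fog→φ0] = [120, 216, 84]
r4 m[fog→φ2] = [141960, 279504, 348810]
r4 m[fog→φ3] = [113568, 419256, 116270]
r4 m[fog→φ5] = [94640, 186336, 99660]
r4 m[sprk→φ0] = [5, 7, 9]
r4 m[sprk→φ6] = [111576, 159156, 141168]
r4 m[snow→φ0] = [12, 9, 40]
r4 m[snow→φ1] = [142740, 36516, 255360]
r4 m[snow→φ4] = [190320, 328644, 408576]
r5 m[φ0→fog] = [4732, 7764, 8305]
r5 m[φ0→sprk] = [111576, 159156, 141168]
r5 m[φ0→snow] = [47580, 36516, 51072]
r5 m[φ1→snow] = [4, 9, 8]
r5 m[φ2→fog] = [4, 6, 2]
r5 m[φ3→fog] = [5, 4, 6]
r5 m[φ4→snow] = [3, 1, 5]
r5 m[φ5→fog] = [6, 9, 7]
r5 m[φ6→sprk] = [5, 7, 9]
r5 m[fog→φ0] = [120, 216, 84]
r5 m[fog→φ2] = [141960, 279504, 348810]
r5 m[fog→φ3] = [113568, 419256, 116270]
r5 m[fog→φ5] = [94640, 186336, 99660]
r5 m[sprk→φ0] = [5, 7, 9]
r5 m[sprk→φ6] = [111576, 159156, 141168]
r5 m[snow→φ0] = [12, 9, 40]
r5 m[snow→φ1] = [142740, 36516, 255360]
r5 m[snow→φ4] = [190320, 328644, 408576]
fixed point reached at round 5
b[sprk] = ⊗ incoming = [557880, 1114092, 1270512]

b[sprk] = [557880, 1114092, 1270512]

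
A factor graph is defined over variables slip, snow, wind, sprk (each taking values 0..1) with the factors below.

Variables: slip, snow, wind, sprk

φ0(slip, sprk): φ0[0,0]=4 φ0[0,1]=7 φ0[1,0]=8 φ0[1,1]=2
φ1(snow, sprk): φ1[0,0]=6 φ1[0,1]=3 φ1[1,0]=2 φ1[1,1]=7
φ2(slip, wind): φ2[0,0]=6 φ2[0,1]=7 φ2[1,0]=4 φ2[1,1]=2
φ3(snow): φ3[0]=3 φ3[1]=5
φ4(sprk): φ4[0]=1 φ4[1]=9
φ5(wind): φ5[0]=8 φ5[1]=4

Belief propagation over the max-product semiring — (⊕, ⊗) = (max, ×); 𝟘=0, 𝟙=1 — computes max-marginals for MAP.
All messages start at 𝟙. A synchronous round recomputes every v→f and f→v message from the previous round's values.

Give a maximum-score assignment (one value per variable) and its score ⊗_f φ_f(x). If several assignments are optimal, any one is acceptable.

assignment: (slip=0, snow=1, wind=0, sprk=1); score = 105840

init: all messages = 𝟙 over 2 values
r1 m[φ0→slip] = [7, 8]
r1 m[φ0→sprk] = [8, 7]
r1 m[φ1→snow] = [6, 7]
r1 m[φ1→sprk] = [6, 7]
r1 m[φ2→slip] = [7, 4]
r1 m[φ2→wind] = [6, 7]
r1 m[φ3→snow] = [3, 5]
r1 m[φ4→sprk] = [1, 9]
r1 m[φ5→wind] = [8, 4]
r1 m[slip→φ0] = [1, 1]
r1 m[slip→φ2] = [1, 1]
r1 m[snow→φ1] = [1, 1]
r1 m[snow→φ3] = [1, 1]
r1 m[wind→φ2] = [1, 1]
r1 m[wind→φ5] = [1, 1]
r1 m[sprk→φ0] = [1, 1]
r1 m[sprk→φ1] = [1, 1]
r1 m[sprk→φ4] = [1, 1]
r2 m[φ0→slip] = [7, 8]
r2 m[φ0→sprk] = [8, 7]
r2 m[φ1→snow] = [6, 7]
r2 m[φ1→sprk] = [6, 7]
r2 m[φ2→slip] = [7, 4]
r2 m[φ2→wind] = [6, 7]
r2 m[φ3→snow] = [3, 5]
r2 m[φ4→sprk] = [1, 9]
r2 m[φ5→wind] = [8, 4]
r2 m[slip→φ0] = [7, 4]
r2 m[slip→φ2] = [7, 8]
r2 m[snow→φ1] = [3, 5]
r2 m[snow→φ3] = [6, 7]
r2 m[wind→φ2] = [8, 4]
r2 m[wind→φ5] = [6, 7]
r2 m[sprk→φ0] = [6, 63]
r2 m[sprk→φ1] = [8, 63]
r2 m[sprk→φ4] = [48, 49]
r3 m[φ0→slip] = [441, 126]
r3 m[φ0→sprk] = [32, 49]
r3 m[φ1→snow] = [189, 441]
r3 m[φ1→sprk] = [18, 35]
r3 m[φ2→slip] = [48, 32]
r3 m[φ2→wind] = [42, 49]
r3 m[φ3→snow] = [3, 5]
r3 m[φ4→sprk] = [1, 9]
r3 m[φ5→wind] = [8, 4]
r3 m[slip→φ0] = [7, 4]
r3 m[slip→φ2] = [7, 8]
r3 m[snow→φ1] = [3, 5]
r3 m[snow→φ3] = [6, 7]
r3 m[wind→φ2] = [8, 4]
r3 m[wind→φ5] = [6, 7]
r3 m[sprk→φ0] = [6, 63]
r3 m[sprk→φ1] = [8, 63]
r3 m[sprk→φ4] = [48, 49]
r4 m[φ0→slip] = [441, 126]
r4 m[φ0→sprk] = [32, 49]
r4 m[φ1→snow] = [189, 441]
r4 m[φ1→sprk] = [18, 35]
r4 m[φ2→slip] = [48, 32]
r4 m[φ2→wind] = [42, 49]
r4 m[φ3→snow] = [3, 5]
r4 m[φ4→sprk] = [1, 9]
r4 m[φ5→wind] = [8, 4]
r4 m[slip→φ0] = [48, 32]
r4 m[slip→φ2] = [441, 126]
r4 m[snow→φ1] = [3, 5]
r4 m[snow→φ3] = [189, 441]
r4 m[wind→φ2] = [8, 4]
r4 m[wind→φ5] = [42, 49]
r4 m[sprk→φ0] = [18, 315]
r4 m[sprk→φ1] = [32, 441]
r4 m[sprk→φ4] = [576, 1715]
r5 m[φ0→slip] = [2205, 630]
r5 m[φ0→sprk] = [256, 336]
r5 m[φ1→snow] = [1323, 3087]
r5 m[φ1→sprk] = [18, 35]
r5 m[φ2→slip] = [48, 32]
r5 m[φ2→wind] = [2646, 3087]
r5 m[φ3→snow] = [3, 5]
r5 m[φ4→sprk] = [1, 9]
r5 m[φ5→wind] = [8, 4]
r5 m[slip→φ0] = [48, 32]
r5 m[slip→φ2] = [441, 126]
r5 m[snow→φ1] = [3, 5]
r5 m[snow→φ3] = [189, 441]
r5 m[wind→φ2] = [8, 4]
r5 m[wind→φ5] = [42, 49]
r5 m[sprk→φ0] = [18, 315]
r5 m[sprk→φ1] = [32, 441]
r5 m[sprk→φ4] = [576, 1715]
r6 m[φ0→slip] = [2205, 630]
r6 m[φ0→sprk] = [256, 336]
r6 m[φ1→snow] = [1323, 3087]
r6 m[φ1→sprk] = [18, 35]
r6 m[φ2→slip] = [48, 32]
r6 m[φ2→wind] = [2646, 3087]
r6 m[φ3→snow] = [3, 5]
r6 m[φ4→sprk] = [1, 9]
r6 m[φ5→wind] = [8, 4]
r6 m[slip→φ0] = [48, 32]
r6 m[slip→φ2] = [2205, 630]
r6 m[snow→φ1] = [3, 5]
r6 m[snow→φ3] = [1323, 3087]
r6 m[wind→φ2] = [8, 4]
r6 m[wind→φ5] = [2646, 3087]
r6 m[sprk→φ0] = [18, 315]
r6 m[sprk→φ1] = [256, 3024]
r6 m[sprk→φ4] = [4608, 11760]
r7 m[φ0→slip] = [2205, 630]
r7 m[φ0→sprk] = [256, 336]
r7 m[φ1→snow] = [9072, 21168]
r7 m[φ1→sprk] = [18, 35]
r7 m[φ2→slip] = [48, 32]
r7 m[φ2→wind] = [13230, 15435]
r7 m[φ3→snow] = [3, 5]
r7 m[φ4→sprk] = [1, 9]
r7 m[φ5→wind] = [8, 4]
r7 m[slip→φ0] = [48, 32]
r7 m[slip→φ2] = [2205, 630]
r7 m[snow→φ1] = [3, 5]
r7 m[snow→φ3] = [1323, 3087]
r7 m[wind→φ2] = [8, 4]
r7 m[wind→φ5] = [2646, 3087]
r7 m[sprk→φ0] = [18, 315]
r7 m[sprk→φ1] = [256, 3024]
r7 m[sprk→φ4] = [4608, 11760]
r8 m[φ0→slip] = [2205, 630]
r8 m[φ0→sprk] = [256, 336]
r8 m[φ1→snow] = [9072, 21168]
r8 m[φ1→sprk] = [18, 35]
r8 m[φ2→slip] = [48, 32]
r8 m[φ2→wind] = [13230, 15435]
r8 m[φ3→snow] = [3, 5]
r8 m[φ4→sprk] = [1, 9]
r8 m[φ5→wind] = [8, 4]
r8 m[slip→φ0] = [48, 32]
r8 m[slip→φ2] = [2205, 630]
r8 m[snow→φ1] = [3, 5]
r8 m[snow→φ3] = [9072, 21168]
r8 m[wind→φ2] = [8, 4]
r8 m[wind→φ5] = [13230, 15435]
r8 m[sprk→φ0] = [18, 315]
r8 m[sprk→φ1] = [256, 3024]
r8 m[sprk→φ4] = [4608, 11760]
r9 m[φ0→slip] = [2205, 630]
r9 m[φ0→sprk] = [256, 336]
r9 m[φ1→snow] = [9072, 21168]
r9 m[φ1→sprk] = [18, 35]
r9 m[φ2→slip] = [48, 32]
r9 m[φ2→wind] = [13230, 15435]
r9 m[φ3→snow] = [3, 5]
r9 m[φ4→sprk] = [1, 9]
r9 m[φ5→wind] = [8, 4]
r9 m[slip→φ0] = [48, 32]
r9 m[slip→φ2] = [2205, 630]
r9 m[snow→φ1] = [3, 5]
r9 m[snow→φ3] = [9072, 21168]
r9 m[wind→φ2] = [8, 4]
r9 m[wind→φ5] = [13230, 15435]
r9 m[sprk→φ0] = [18, 315]
r9 m[sprk→φ1] = [256, 3024]
r9 m[sprk→φ4] = [4608, 11760]
fixed point reached at round 9
traceback from slip: (slip=0, snow=1, wind=0, sprk=1), score=105840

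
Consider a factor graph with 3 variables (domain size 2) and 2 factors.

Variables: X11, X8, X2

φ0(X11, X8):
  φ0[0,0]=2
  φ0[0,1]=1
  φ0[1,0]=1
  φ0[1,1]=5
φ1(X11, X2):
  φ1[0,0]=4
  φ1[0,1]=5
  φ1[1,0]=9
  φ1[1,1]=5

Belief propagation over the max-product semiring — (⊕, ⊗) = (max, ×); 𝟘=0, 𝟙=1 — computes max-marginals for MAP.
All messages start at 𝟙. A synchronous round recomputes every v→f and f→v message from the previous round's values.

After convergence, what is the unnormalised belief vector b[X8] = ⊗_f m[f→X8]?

b[X8] = [10, 45]

init: all messages = 𝟙 over 2 values
r1 m[φ0→X11] = [2, 5]
r1 m[φ0→X8] = [2, 5]
r1 m[φ1→X11] = [5, 9]
r1 m[φ1→X2] = [9, 5]
r1 m[X11→φ0] = [1, 1]
r1 m[X11→φ1] = [1, 1]
r1 m[X8→φ0] = [1, 1]
r1 m[X2→φ1] = [1, 1]
r2 m[φ0→X11] = [2, 5]
r2 m[φ0→X8] = [2, 5]
r2 m[φ1→X11] = [5, 9]
r2 m[φ1→X2] = [9, 5]
r2 m[X11→φ0] = [5, 9]
r2 m[X11→φ1] = [2, 5]
r2 m[X8→φ0] = [1, 1]
r2 m[X2→φ1] = [1, 1]
r3 m[φ0→X11] = [2, 5]
r3 m[φ0→X8] = [10, 45]
r3 m[φ1→X11] = [5, 9]
r3 m[φ1→X2] = [45, 25]
r3 m[X11→φ0] = [5, 9]
r3 m[X11→φ1] = [2, 5]
r3 m[X8→φ0] = [1, 1]
r3 m[X2→φ1] = [1, 1]
r4 m[φ0→X11] = [2, 5]
r4 m[φ0→X8] = [10, 45]
r4 m[φ1→X11] = [5, 9]
r4 m[φ1→X2] = [45, 25]
r4 m[X11→φ0] = [5, 9]
r4 m[X11→φ1] = [2, 5]
r4 m[X8→φ0] = [1, 1]
r4 m[X2→φ1] = [1, 1]
fixed point reached at round 4
b[X8] = ⊗ incoming = [10, 45]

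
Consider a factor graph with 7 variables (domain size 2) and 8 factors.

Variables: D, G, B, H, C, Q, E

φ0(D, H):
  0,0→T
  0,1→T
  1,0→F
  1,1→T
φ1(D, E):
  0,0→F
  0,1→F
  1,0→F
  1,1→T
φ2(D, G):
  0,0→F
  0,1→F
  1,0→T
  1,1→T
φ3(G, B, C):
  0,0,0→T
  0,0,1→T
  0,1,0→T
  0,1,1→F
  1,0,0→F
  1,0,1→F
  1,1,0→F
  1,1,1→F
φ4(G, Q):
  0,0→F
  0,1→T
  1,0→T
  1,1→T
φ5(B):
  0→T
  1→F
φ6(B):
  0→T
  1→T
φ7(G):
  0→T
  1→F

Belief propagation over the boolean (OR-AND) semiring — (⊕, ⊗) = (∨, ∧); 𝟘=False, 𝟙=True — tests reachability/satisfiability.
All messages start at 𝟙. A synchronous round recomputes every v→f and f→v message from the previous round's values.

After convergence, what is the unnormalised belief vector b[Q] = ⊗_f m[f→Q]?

b[Q] = [F, T]

init: all messages = 𝟙 over 2 values
r1 m[φ0→D] = [T, T]
r1 m[φ0→H] = [T, T]
r1 m[φ1→D] = [F, T]
r1 m[φ1→E] = [F, T]
r1 m[φ2→D] = [F, T]
r1 m[φ2→G] = [T, T]
r1 m[φ3→G] = [T, F]
r1 m[φ3→B] = [T, T]
r1 m[φ3→C] = [T, T]
r1 m[φ4→G] = [T, T]
r1 m[φ4→Q] = [T, T]
r1 m[φ5→B] = [T, F]
r1 m[φ6→B] = [T, T]
r1 m[φ7→G] = [T, F]
r1 m[D→φ0] = [T, T]
r1 m[D→φ1] = [T, T]
r1 m[D→φ2] = [T, T]
r1 m[G→φ2] = [T, T]
r1 m[G→φ3] = [T, T]
r1 m[G→φ4] = [T, T]
r1 m[G→φ7] = [T, T]
r1 m[B→φ3] = [T, T]
r1 m[B→φ5] = [T, T]
r1 m[B→φ6] = [T, T]
r1 m[H→φ0] = [T, T]
r1 m[C→φ3] = [T, T]
r1 m[Q→φ4] = [T, T]
r1 m[E→φ1] = [T, T]
r2 m[φ0→D] = [T, T]
r2 m[φ0→H] = [T, T]
r2 m[φ1→D] = [F, T]
r2 m[φ1→E] = [F, T]
r2 m[φ2→D] = [F, T]
r2 m[φ2→G] = [T, T]
r2 m[φ3→G] = [T, F]
r2 m[φ3→B] = [T, T]
r2 m[φ3→C] = [T, T]
r2 m[φ4→G] = [T, T]
r2 m[φ4→Q] = [T, T]
r2 m[φ5→B] = [T, F]
r2 m[φ6→B] = [T, T]
r2 m[φ7→G] = [T, F]
r2 m[D→φ0] = [F, T]
r2 m[D→φ1] = [F, T]
r2 m[D→φ2] = [F, T]
r2 m[G→φ2] = [T, F]
r2 m[G→φ3] = [T, F]
r2 m[G→φ4] = [T, F]
r2 m[G→φ7] = [T, F]
r2 m[B→φ3] = [T, F]
r2 m[B→φ5] = [T, T]
r2 m[B→φ6] = [T, F]
r2 m[H→φ0] = [T, T]
r2 m[C→φ3] = [T, T]
r2 m[Q→φ4] = [T, T]
r2 m[E→φ1] = [T, T]
r3 m[φ0→D] = [T, T]
r3 m[φ0→H] = [F, T]
r3 m[φ1→D] = [F, T]
r3 m[φ1→E] = [F, T]
r3 m[φ2→D] = [F, T]
r3 m[φ2→G] = [T, T]
r3 m[φ3→G] = [T, F]
r3 m[φ3→B] = [T, T]
r3 m[φ3→C] = [T, T]
r3 m[φ4→G] = [T, T]
r3 m[φ4→Q] = [F, T]
r3 m[φ5→B] = [T, F]
r3 m[φ6→B] = [T, T]
r3 m[φ7→G] = [T, F]
r3 m[D→φ0] = [F, T]
r3 m[D→φ1] = [F, T]
r3 m[D→φ2] = [F, T]
r3 m[G→φ2] = [T, F]
r3 m[G→φ3] = [T, F]
r3 m[G→φ4] = [T, F]
r3 m[G→φ7] = [T, F]
r3 m[B→φ3] = [T, F]
r3 m[B→φ5] = [T, T]
r3 m[B→φ6] = [T, F]
r3 m[H→φ0] = [T, T]
r3 m[C→φ3] = [T, T]
r3 m[Q→φ4] = [T, T]
r3 m[E→φ1] = [T, T]
r4 m[φ0→D] = [T, T]
r4 m[φ0→H] = [F, T]
r4 m[φ1→D] = [F, T]
r4 m[φ1→E] = [F, T]
r4 m[φ2→D] = [F, T]
r4 m[φ2→G] = [T, T]
r4 m[φ3→G] = [T, F]
r4 m[φ3→B] = [T, T]
r4 m[φ3→C] = [T, T]
r4 m[φ4→G] = [T, T]
r4 m[φ4→Q] = [F, T]
r4 m[φ5→B] = [T, F]
r4 m[φ6→B] = [T, T]
r4 m[φ7→G] = [T, F]
r4 m[D→φ0] = [F, T]
r4 m[D→φ1] = [F, T]
r4 m[D→φ2] = [F, T]
r4 m[G→φ2] = [T, F]
r4 m[G→φ3] = [T, F]
r4 m[G→φ4] = [T, F]
r4 m[G→φ7] = [T, F]
r4 m[B→φ3] = [T, F]
r4 m[B→φ5] = [T, T]
r4 m[B→φ6] = [T, F]
r4 m[H→φ0] = [T, T]
r4 m[C→φ3] = [T, T]
r4 m[Q→φ4] = [T, T]
r4 m[E→φ1] = [T, T]
fixed point reached at round 4
b[Q] = ⊗ incoming = [F, T]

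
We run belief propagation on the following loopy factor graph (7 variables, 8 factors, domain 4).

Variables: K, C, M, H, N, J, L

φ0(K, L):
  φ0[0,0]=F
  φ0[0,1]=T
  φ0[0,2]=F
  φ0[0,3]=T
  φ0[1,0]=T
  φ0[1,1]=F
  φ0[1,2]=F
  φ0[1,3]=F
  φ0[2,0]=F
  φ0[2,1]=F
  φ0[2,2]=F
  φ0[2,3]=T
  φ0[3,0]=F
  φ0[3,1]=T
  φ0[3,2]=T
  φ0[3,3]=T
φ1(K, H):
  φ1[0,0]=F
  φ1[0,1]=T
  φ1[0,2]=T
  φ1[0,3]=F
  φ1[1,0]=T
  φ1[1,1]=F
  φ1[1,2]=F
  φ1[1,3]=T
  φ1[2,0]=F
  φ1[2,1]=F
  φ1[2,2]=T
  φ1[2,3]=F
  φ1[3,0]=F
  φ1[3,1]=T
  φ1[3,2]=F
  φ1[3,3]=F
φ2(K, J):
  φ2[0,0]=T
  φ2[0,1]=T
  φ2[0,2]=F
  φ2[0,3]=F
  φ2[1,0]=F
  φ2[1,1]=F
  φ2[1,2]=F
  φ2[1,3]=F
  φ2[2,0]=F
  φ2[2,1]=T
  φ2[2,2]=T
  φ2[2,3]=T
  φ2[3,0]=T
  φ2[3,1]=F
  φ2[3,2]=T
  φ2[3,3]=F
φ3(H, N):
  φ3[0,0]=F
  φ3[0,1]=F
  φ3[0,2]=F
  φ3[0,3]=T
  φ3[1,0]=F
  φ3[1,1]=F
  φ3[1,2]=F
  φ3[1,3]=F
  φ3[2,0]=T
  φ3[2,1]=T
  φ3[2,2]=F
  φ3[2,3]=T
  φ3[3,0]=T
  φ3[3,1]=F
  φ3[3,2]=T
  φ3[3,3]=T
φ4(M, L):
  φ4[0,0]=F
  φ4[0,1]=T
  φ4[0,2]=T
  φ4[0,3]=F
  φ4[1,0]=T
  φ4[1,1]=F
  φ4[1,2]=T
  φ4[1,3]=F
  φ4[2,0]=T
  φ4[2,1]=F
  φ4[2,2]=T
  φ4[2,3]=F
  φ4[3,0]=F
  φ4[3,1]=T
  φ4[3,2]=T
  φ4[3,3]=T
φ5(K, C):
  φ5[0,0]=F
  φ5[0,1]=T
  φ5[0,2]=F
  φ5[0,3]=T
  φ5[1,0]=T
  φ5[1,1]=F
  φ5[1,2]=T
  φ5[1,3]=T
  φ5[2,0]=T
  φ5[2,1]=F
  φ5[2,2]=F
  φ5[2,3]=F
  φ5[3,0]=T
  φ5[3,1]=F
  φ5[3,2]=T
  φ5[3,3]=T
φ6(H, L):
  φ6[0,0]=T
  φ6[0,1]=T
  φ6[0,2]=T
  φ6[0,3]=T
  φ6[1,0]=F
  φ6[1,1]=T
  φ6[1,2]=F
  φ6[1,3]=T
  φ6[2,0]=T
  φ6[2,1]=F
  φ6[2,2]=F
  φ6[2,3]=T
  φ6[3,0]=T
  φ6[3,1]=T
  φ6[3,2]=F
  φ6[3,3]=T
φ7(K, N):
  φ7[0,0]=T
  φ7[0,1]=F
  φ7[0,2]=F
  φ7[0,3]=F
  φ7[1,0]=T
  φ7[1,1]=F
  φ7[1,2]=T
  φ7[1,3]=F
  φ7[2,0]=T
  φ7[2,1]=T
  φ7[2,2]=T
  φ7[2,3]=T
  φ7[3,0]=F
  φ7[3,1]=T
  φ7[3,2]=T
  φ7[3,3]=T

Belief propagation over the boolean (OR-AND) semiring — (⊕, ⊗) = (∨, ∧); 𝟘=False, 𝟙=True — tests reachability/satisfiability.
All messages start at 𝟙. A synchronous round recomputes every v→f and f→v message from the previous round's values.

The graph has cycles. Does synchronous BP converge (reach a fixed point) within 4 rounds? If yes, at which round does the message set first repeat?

init: all messages = 𝟙 over 4 values
r1 m[φ0→K] = [T, T, T, T]
r1 m[φ0→L] = [T, T, T, T]
r1 m[φ1→K] = [T, T, T, T]
r1 m[φ1→H] = [T, T, T, T]
r1 m[φ2→K] = [T, F, T, T]
r1 m[φ2→J] = [T, T, T, T]
r1 m[φ3→H] = [T, F, T, T]
r1 m[φ3→N] = [T, T, T, T]
r1 m[φ4→M] = [T, T, T, T]
r1 m[φ4→L] = [T, T, T, T]
r1 m[φ5→K] = [T, T, T, T]
r1 m[φ5→C] = [T, T, T, T]
r1 m[φ6→H] = [T, T, T, T]
r1 m[φ6→L] = [T, T, T, T]
r1 m[φ7→K] = [T, T, T, T]
r1 m[φ7→N] = [T, T, T, T]
r1 m[K→φ0] = [T, T, T, T]
r1 m[K→φ1] = [T, T, T, T]
r1 m[K→φ2] = [T, T, T, T]
r1 m[K→φ5] = [T, T, T, T]
r1 m[K→φ7] = [T, T, T, T]
r1 m[C→φ5] = [T, T, T, T]
r1 m[M→φ4] = [T, T, T, T]
r1 m[H→φ1] = [T, T, T, T]
r1 m[H→φ3] = [T, T, T, T]
r1 m[H→φ6] = [T, T, T, T]
r1 m[N→φ3] = [T, T, T, T]
r1 m[N→φ7] = [T, T, T, T]
r1 m[J→φ2] = [T, T, T, T]
r1 m[L→φ0] = [T, T, T, T]
r1 m[L→φ4] = [T, T, T, T]
r1 m[L→φ6] = [T, T, T, T]
r2 m[φ0→K] = [T, T, T, T]
r2 m[φ0→L] = [T, T, T, T]
r2 m[φ1→K] = [T, T, T, T]
r2 m[φ1→H] = [T, T, T, T]
r2 m[φ2→K] = [T, F, T, T]
r2 m[φ2→J] = [T, T, T, T]
r2 m[φ3→H] = [T, F, T, T]
r2 m[φ3→N] = [T, T, T, T]
r2 m[φ4→M] = [T, T, T, T]
r2 m[φ4→L] = [T, T, T, T]
r2 m[φ5→K] = [T, T, T, T]
r2 m[φ5→C] = [T, T, T, T]
r2 m[φ6→H] = [T, T, T, T]
r2 m[φ6→L] = [T, T, T, T]
r2 m[φ7→K] = [T, T, T, T]
r2 m[φ7→N] = [T, T, T, T]
r2 m[K→φ0] = [T, F, T, T]
r2 m[K→φ1] = [T, F, T, T]
r2 m[K→φ2] = [T, T, T, T]
r2 m[K→φ5] = [T, F, T, T]
r2 m[K→φ7] = [T, F, T, T]
r2 m[C→φ5] = [T, T, T, T]
r2 m[M→φ4] = [T, T, T, T]
r2 m[H→φ1] = [T, F, T, T]
r2 m[H→φ3] = [T, T, T, T]
r2 m[H→φ6] = [T, F, T, T]
r2 m[N→φ3] = [T, T, T, T]
r2 m[N→φ7] = [T, T, T, T]
r2 m[J→φ2] = [T, T, T, T]
r2 m[L→φ0] = [T, T, T, T]
r2 m[L→φ4] = [T, T, T, T]
r2 m[L→φ6] = [T, T, T, T]
r3 m[φ0→K] = [T, T, T, T]
r3 m[φ0→L] = [F, T, T, T]
r3 m[φ1→K] = [T, T, T, F]
r3 m[φ1→H] = [F, T, T, F]
r3 m[φ2→K] = [T, F, T, T]
r3 m[φ2→J] = [T, T, T, T]
r3 m[φ3→H] = [T, F, T, T]
r3 m[φ3→N] = [T, T, T, T]
r3 m[φ4→M] = [T, T, T, T]
r3 m[φ4→L] = [T, T, T, T]
r3 m[φ5→K] = [T, T, T, T]
r3 m[φ5→C] = [T, T, T, T]
r3 m[φ6→H] = [T, T, T, T]
r3 m[φ6→L] = [T, T, T, T]
r3 m[φ7→K] = [T, T, T, T]
r3 m[φ7→N] = [T, T, T, T]
r3 m[K→φ0] = [T, F, T, T]
r3 m[K→φ1] = [T, F, T, T]
r3 m[K→φ2] = [T, T, T, T]
r3 m[K→φ5] = [T, F, T, T]
r3 m[K→φ7] = [T, F, T, T]
r3 m[C→φ5] = [T, T, T, T]
r3 m[M→φ4] = [T, T, T, T]
r3 m[H→φ1] = [T, F, T, T]
r3 m[H→φ3] = [T, T, T, T]
r3 m[H→φ6] = [T, F, T, T]
r3 m[N→φ3] = [T, T, T, T]
r3 m[N→φ7] = [T, T, T, T]
r3 m[J→φ2] = [T, T, T, T]
r3 m[L→φ0] = [T, T, T, T]
r3 m[L→φ4] = [T, T, T, T]
r3 m[L→φ6] = [T, T, T, T]
r4 m[φ0→K] = [T, T, T, T]
r4 m[φ0→L] = [F, T, T, T]
r4 m[φ1→K] = [T, T, T, F]
r4 m[φ1→H] = [F, T, T, F]
r4 m[φ2→K] = [T, F, T, T]
r4 m[φ2→J] = [T, T, T, T]
r4 m[φ3→H] = [T, F, T, T]
r4 m[φ3→N] = [T, T, T, T]
r4 m[φ4→M] = [T, T, T, T]
r4 m[φ4→L] = [T, T, T, T]
r4 m[φ5→K] = [T, T, T, T]
r4 m[φ5→C] = [T, T, T, T]
r4 m[φ6→H] = [T, T, T, T]
r4 m[φ6→L] = [T, T, T, T]
r4 m[φ7→K] = [T, T, T, T]
r4 m[φ7→N] = [T, T, T, T]
r4 m[K→φ0] = [T, F, T, F]
r4 m[K→φ1] = [T, F, T, T]
r4 m[K→φ2] = [T, T, T, F]
r4 m[K→φ5] = [T, F, T, F]
r4 m[K→φ7] = [T, F, T, F]
r4 m[C→φ5] = [T, T, T, T]
r4 m[M→φ4] = [T, T, T, T]
r4 m[H→φ1] = [T, F, T, T]
r4 m[H→φ3] = [F, T, T, F]
r4 m[H→φ6] = [F, F, T, F]
r4 m[N→φ3] = [T, T, T, T]
r4 m[N→φ7] = [T, T, T, T]
r4 m[J→φ2] = [T, T, T, T]
r4 m[L→φ0] = [T, T, T, T]
r4 m[L→φ4] = [F, T, T, T]
r4 m[L→φ6] = [F, T, T, T]
no fixed point within 4 rounds

NOT CONVERGED within 4 rounds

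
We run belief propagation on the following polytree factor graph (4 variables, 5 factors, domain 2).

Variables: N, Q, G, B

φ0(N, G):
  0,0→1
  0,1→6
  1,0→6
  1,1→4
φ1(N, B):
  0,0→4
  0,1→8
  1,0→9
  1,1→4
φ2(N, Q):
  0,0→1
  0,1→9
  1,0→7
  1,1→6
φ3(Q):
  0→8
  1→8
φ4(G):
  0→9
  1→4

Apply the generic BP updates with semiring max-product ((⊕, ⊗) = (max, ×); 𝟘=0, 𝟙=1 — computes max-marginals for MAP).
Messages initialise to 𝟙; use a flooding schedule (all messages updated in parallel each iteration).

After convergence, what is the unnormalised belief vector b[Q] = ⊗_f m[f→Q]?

init: all messages = 𝟙 over 2 values
r1 m[φ0→N] = [6, 6]
r1 m[φ0→G] = [6, 6]
r1 m[φ1→N] = [8, 9]
r1 m[φ1→B] = [9, 8]
r1 m[φ2→N] = [9, 7]
r1 m[φ2→Q] = [7, 9]
r1 m[φ3→Q] = [8, 8]
r1 m[φ4→G] = [9, 4]
r1 m[N→φ0] = [1, 1]
r1 m[N→φ1] = [1, 1]
r1 m[N→φ2] = [1, 1]
r1 m[Q→φ2] = [1, 1]
r1 m[Q→φ3] = [1, 1]
r1 m[G→φ0] = [1, 1]
r1 m[G→φ4] = [1, 1]
r1 m[B→φ1] = [1, 1]
r2 m[φ0→N] = [6, 6]
r2 m[φ0→G] = [6, 6]
r2 m[φ1→N] = [8, 9]
r2 m[φ1→B] = [9, 8]
r2 m[φ2→N] = [9, 7]
r2 m[φ2→Q] = [7, 9]
r2 m[φ3→Q] = [8, 8]
r2 m[φ4→G] = [9, 4]
r2 m[N→φ0] = [72, 63]
r2 m[N→φ1] = [54, 42]
r2 m[N→φ2] = [48, 54]
r2 m[Q→φ2] = [8, 8]
r2 m[Q→φ3] = [7, 9]
r2 m[G→φ0] = [9, 4]
r2 m[G→φ4] = [6, 6]
r2 m[B→φ1] = [1, 1]
r3 m[φ0→N] = [24, 54]
r3 m[φ0→G] = [378, 432]
r3 m[φ1→N] = [8, 9]
r3 m[φ1→B] = [378, 432]
r3 m[φ2→N] = [72, 56]
r3 m[φ2→Q] = [378, 432]
r3 m[φ3→Q] = [8, 8]
r3 m[φ4→G] = [9, 4]
r3 m[N→φ0] = [72, 63]
r3 m[N→φ1] = [54, 42]
r3 m[N→φ2] = [48, 54]
r3 m[Q→φ2] = [8, 8]
r3 m[Q→φ3] = [7, 9]
r3 m[G→φ0] = [9, 4]
r3 m[G→φ4] = [6, 6]
r3 m[B→φ1] = [1, 1]
r4 m[φ0→N] = [24, 54]
r4 m[φ0→G] = [378, 432]
r4 m[φ1→N] = [8, 9]
r4 m[φ1→B] = [378, 432]
r4 m[φ2→N] = [72, 56]
r4 m[φ2→Q] = [378, 432]
r4 m[φ3→Q] = [8, 8]
r4 m[φ4→G] = [9, 4]
r4 m[N→φ0] = [576, 504]
r4 m[N→φ1] = [1728, 3024]
r4 m[N→φ2] = [192, 486]
r4 m[Q→φ2] = [8, 8]
r4 m[Q→φ3] = [378, 432]
r4 m[G→φ0] = [9, 4]
r4 m[G→φ4] = [378, 432]
r4 m[B→φ1] = [1, 1]
r5 m[φ0→N] = [24, 54]
r5 m[φ0→G] = [3024, 3456]
r5 m[φ1→N] = [8, 9]
r5 m[φ1→B] = [27216, 13824]
r5 m[φ2→N] = [72, 56]
r5 m[φ2→Q] = [3402, 2916]
r5 m[φ3→Q] = [8, 8]
r5 m[φ4→G] = [9, 4]
r5 m[N→φ0] = [576, 504]
r5 m[N→φ1] = [1728, 3024]
r5 m[N→φ2] = [192, 486]
r5 m[Q→φ2] = [8, 8]
r5 m[Q→φ3] = [378, 432]
r5 m[G→φ0] = [9, 4]
r5 m[G→φ4] = [378, 432]
r5 m[B→φ1] = [1, 1]
r6 m[φ0→N] = [24, 54]
r6 m[φ0→G] = [3024, 3456]
r6 m[φ1→N] = [8, 9]
r6 m[φ1→B] = [27216, 13824]
r6 m[φ2→N] = [72, 56]
r6 m[φ2→Q] = [3402, 2916]
r6 m[φ3→Q] = [8, 8]
r6 m[φ4→G] = [9, 4]
r6 m[N→φ0] = [576, 504]
r6 m[N→φ1] = [1728, 3024]
r6 m[N→φ2] = [192, 486]
r6 m[Q→φ2] = [8, 8]
r6 m[Q→φ3] = [3402, 2916]
r6 m[G→φ0] = [9, 4]
r6 m[G→φ4] = [3024, 3456]
r6 m[B→φ1] = [1, 1]
r7 m[φ0→N] = [24, 54]
r7 m[φ0→G] = [3024, 3456]
r7 m[φ1→N] = [8, 9]
r7 m[φ1→B] = [27216, 13824]
r7 m[φ2→N] = [72, 56]
r7 m[φ2→Q] = [3402, 2916]
r7 m[φ3→Q] = [8, 8]
r7 m[φ4→G] = [9, 4]
r7 m[N→φ0] = [576, 504]
r7 m[N→φ1] = [1728, 3024]
r7 m[N→φ2] = [192, 486]
r7 m[Q→φ2] = [8, 8]
r7 m[Q→φ3] = [3402, 2916]
r7 m[G→φ0] = [9, 4]
r7 m[G→φ4] = [3024, 3456]
r7 m[B→φ1] = [1, 1]
fixed point reached at round 7
b[Q] = ⊗ incoming = [27216, 23328]

b[Q] = [27216, 23328]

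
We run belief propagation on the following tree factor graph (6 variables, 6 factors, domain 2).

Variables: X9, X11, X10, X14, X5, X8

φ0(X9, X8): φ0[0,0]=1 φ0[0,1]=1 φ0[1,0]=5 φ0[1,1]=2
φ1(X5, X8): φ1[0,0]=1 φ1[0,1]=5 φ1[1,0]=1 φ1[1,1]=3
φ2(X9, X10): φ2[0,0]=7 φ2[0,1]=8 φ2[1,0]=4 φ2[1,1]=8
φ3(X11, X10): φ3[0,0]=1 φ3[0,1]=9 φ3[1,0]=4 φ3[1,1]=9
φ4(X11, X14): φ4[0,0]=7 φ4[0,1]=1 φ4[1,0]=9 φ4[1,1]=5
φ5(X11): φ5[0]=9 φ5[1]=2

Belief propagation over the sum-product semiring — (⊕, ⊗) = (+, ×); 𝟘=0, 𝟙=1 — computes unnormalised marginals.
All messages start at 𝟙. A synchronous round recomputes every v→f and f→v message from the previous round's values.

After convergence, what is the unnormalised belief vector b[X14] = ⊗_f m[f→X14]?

init: all messages = 𝟙 over 2 values
r1 m[φ0→X9] = [2, 7]
r1 m[φ0→X8] = [6, 3]
r1 m[φ1→X5] = [6, 4]
r1 m[φ1→X8] = [2, 8]
r1 m[φ2→X9] = [15, 12]
r1 m[φ2→X10] = [11, 16]
r1 m[φ3→X11] = [10, 13]
r1 m[φ3→X10] = [5, 18]
r1 m[φ4→X11] = [8, 14]
r1 m[φ4→X14] = [16, 6]
r1 m[φ5→X11] = [9, 2]
r1 m[X9→φ0] = [1, 1]
r1 m[X9→φ2] = [1, 1]
r1 m[X11→φ3] = [1, 1]
r1 m[X11→φ4] = [1, 1]
r1 m[X11→φ5] = [1, 1]
r1 m[X10→φ2] = [1, 1]
r1 m[X10→φ3] = [1, 1]
r1 m[X14→φ4] = [1, 1]
r1 m[X5→φ1] = [1, 1]
r1 m[X8→φ0] = [1, 1]
r1 m[X8→φ1] = [1, 1]
r2 m[φ0→X9] = [2, 7]
r2 m[φ0→X8] = [6, 3]
r2 m[φ1→X5] = [6, 4]
r2 m[φ1→X8] = [2, 8]
r2 m[φ2→X9] = [15, 12]
r2 m[φ2→X10] = [11, 16]
r2 m[φ3→X11] = [10, 13]
r2 m[φ3→X10] = [5, 18]
r2 m[φ4→X11] = [8, 14]
r2 m[φ4→X14] = [16, 6]
r2 m[φ5→X11] = [9, 2]
r2 m[X9→φ0] = [15, 12]
r2 m[X9→φ2] = [2, 7]
r2 m[X11→φ3] = [72, 28]
r2 m[X11→φ4] = [90, 26]
r2 m[X11→φ5] = [80, 182]
r2 m[X10→φ2] = [5, 18]
r2 m[X10→φ3] = [11, 16]
r2 m[X14→φ4] = [1, 1]
r2 m[X5→φ1] = [1, 1]
r2 m[X8→φ0] = [2, 8]
r2 m[X8→φ1] = [6, 3]
r3 m[φ0→X9] = [10, 26]
r3 m[φ0→X8] = [75, 39]
r3 m[φ1→X5] = [21, 15]
r3 m[φ1→X8] = [2, 8]
r3 m[φ2→X9] = [179, 164]
r3 m[φ2→X10] = [42, 72]
r3 m[φ3→X11] = [155, 188]
r3 m[φ3→X10] = [184, 900]
r3 m[φ4→X11] = [8, 14]
r3 m[φ4→X14] = [864, 220]
r3 m[φ5→X11] = [9, 2]
r3 m[X9→φ0] = [15, 12]
r3 m[X9→φ2] = [2, 7]
r3 m[X11→φ3] = [72, 28]
r3 m[X11→φ4] = [90, 26]
r3 m[X11→φ5] = [80, 182]
r3 m[X10→φ2] = [5, 18]
r3 m[X10→φ3] = [11, 16]
r3 m[X14→φ4] = [1, 1]
r3 m[X5→φ1] = [1, 1]
r3 m[X8→φ0] = [2, 8]
r3 m[X8→φ1] = [6, 3]
r4 m[φ0→X9] = [10, 26]
r4 m[φ0→X8] = [75, 39]
r4 m[φ1→X5] = [21, 15]
r4 m[φ1→X8] = [2, 8]
r4 m[φ2→X9] = [179, 164]
r4 m[φ2→X10] = [42, 72]
r4 m[φ3→X11] = [155, 188]
r4 m[φ3→X10] = [184, 900]
r4 m[φ4→X11] = [8, 14]
r4 m[φ4→X14] = [864, 220]
r4 m[φ5→X11] = [9, 2]
r4 m[X9→φ0] = [179, 164]
r4 m[X9→φ2] = [10, 26]
r4 m[X11→φ3] = [72, 28]
r4 m[X11→φ4] = [1395, 376]
r4 m[X11→φ5] = [1240, 2632]
r4 m[X10→φ2] = [184, 900]
r4 m[X10→φ3] = [42, 72]
r4 m[X14→φ4] = [1, 1]
r4 m[X5→φ1] = [1, 1]
r4 m[X8→φ0] = [2, 8]
r4 m[X8→φ1] = [75, 39]
r5 m[φ0→X9] = [10, 26]
r5 m[φ0→X8] = [999, 507]
r5 m[φ1→X5] = [270, 192]
r5 m[φ1→X8] = [2, 8]
r5 m[φ2→X9] = [8488, 7936]
r5 m[φ2→X10] = [174, 288]
r5 m[φ3→X11] = [690, 816]
r5 m[φ3→X10] = [184, 900]
r5 m[φ4→X11] = [8, 14]
r5 m[φ4→X14] = [13149, 3275]
r5 m[φ5→X11] = [9, 2]
r5 m[X9→φ0] = [179, 164]
r5 m[X9→φ2] = [10, 26]
r5 m[X11→φ3] = [72, 28]
r5 m[X11→φ4] = [1395, 376]
r5 m[X11→φ5] = [1240, 2632]
r5 m[X10→φ2] = [184, 900]
r5 m[X10→φ3] = [42, 72]
r5 m[X14→φ4] = [1, 1]
r5 m[X5→φ1] = [1, 1]
r5 m[X8→φ0] = [2, 8]
r5 m[X8→φ1] = [75, 39]
r6 m[φ0→X9] = [10, 26]
r6 m[φ0→X8] = [999, 507]
r6 m[φ1→X5] = [270, 192]
r6 m[φ1→X8] = [2, 8]
r6 m[φ2→X9] = [8488, 7936]
r6 m[φ2→X10] = [174, 288]
r6 m[φ3→X11] = [690, 816]
r6 m[φ3→X10] = [184, 900]
r6 m[φ4→X11] = [8, 14]
r6 m[φ4→X14] = [13149, 3275]
r6 m[φ5→X11] = [9, 2]
r6 m[X9→φ0] = [8488, 7936]
r6 m[X9→φ2] = [10, 26]
r6 m[X11→φ3] = [72, 28]
r6 m[X11→φ4] = [6210, 1632]
r6 m[X11→φ5] = [5520, 11424]
r6 m[X10→φ2] = [184, 900]
r6 m[X10→φ3] = [174, 288]
r6 m[X14→φ4] = [1, 1]
r6 m[X5→φ1] = [1, 1]
r6 m[X8→φ0] = [2, 8]
r6 m[X8→φ1] = [999, 507]
r7 m[φ0→X9] = [10, 26]
r7 m[φ0→X8] = [48168, 24360]
r7 m[φ1→X5] = [3534, 2520]
r7 m[φ1→X8] = [2, 8]
r7 m[φ2→X9] = [8488, 7936]
r7 m[φ2→X10] = [174, 288]
r7 m[φ3→X11] = [2766, 3288]
r7 m[φ3→X10] = [184, 900]
r7 m[φ4→X11] = [8, 14]
r7 m[φ4→X14] = [58158, 14370]
r7 m[φ5→X11] = [9, 2]
r7 m[X9→φ0] = [8488, 7936]
r7 m[X9→φ2] = [10, 26]
r7 m[X11→φ3] = [72, 28]
r7 m[X11→φ4] = [6210, 1632]
r7 m[X11→φ5] = [5520, 11424]
r7 m[X10→φ2] = [184, 900]
r7 m[X10→φ3] = [174, 288]
r7 m[X14→φ4] = [1, 1]
r7 m[X5→φ1] = [1, 1]
r7 m[X8→φ0] = [2, 8]
r7 m[X8→φ1] = [999, 507]
r8 m[φ0→X9] = [10, 26]
r8 m[φ0→X8] = [48168, 24360]
r8 m[φ1→X5] = [3534, 2520]
r8 m[φ1→X8] = [2, 8]
r8 m[φ2→X9] = [8488, 7936]
r8 m[φ2→X10] = [174, 288]
r8 m[φ3→X11] = [2766, 3288]
r8 m[φ3→X10] = [184, 900]
r8 m[φ4→X11] = [8, 14]
r8 m[φ4→X14] = [58158, 14370]
r8 m[φ5→X11] = [9, 2]
r8 m[X9→φ0] = [8488, 7936]
r8 m[X9→φ2] = [10, 26]
r8 m[X11→φ3] = [72, 28]
r8 m[X11→φ4] = [24894, 6576]
r8 m[X11→φ5] = [22128, 46032]
r8 m[X10→φ2] = [184, 900]
r8 m[X10→φ3] = [174, 288]
r8 m[X14→φ4] = [1, 1]
r8 m[X5→φ1] = [1, 1]
r8 m[X8→φ0] = [2, 8]
r8 m[X8→φ1] = [48168, 24360]
r9 m[φ0→X9] = [10, 26]
r9 m[φ0→X8] = [48168, 24360]
r9 m[φ1→X5] = [169968, 121248]
r9 m[φ1→X8] = [2, 8]
r9 m[φ2→X9] = [8488, 7936]
r9 m[φ2→X10] = [174, 288]
r9 m[φ3→X11] = [2766, 3288]
r9 m[φ3→X10] = [184, 900]
r9 m[φ4→X11] = [8, 14]
r9 m[φ4→X14] = [233442, 57774]
r9 m[φ5→X11] = [9, 2]
r9 m[X9→φ0] = [8488, 7936]
r9 m[X9→φ2] = [10, 26]
r9 m[X11→φ3] = [72, 28]
r9 m[X11→φ4] = [24894, 6576]
r9 m[X11→φ5] = [22128, 46032]
r9 m[X10→φ2] = [184, 900]
r9 m[X10→φ3] = [174, 288]
r9 m[X14→φ4] = [1, 1]
r9 m[X5→φ1] = [1, 1]
r9 m[X8→φ0] = [2, 8]
r9 m[X8→φ1] = [48168, 24360]
r10 m[φ0→X9] = [10, 26]
r10 m[φ0→X8] = [48168, 24360]
r10 m[φ1→X5] = [169968, 121248]
r10 m[φ1→X8] = [2, 8]
r10 m[φ2→X9] = [8488, 7936]
r10 m[φ2→X10] = [174, 288]
r10 m[φ3→X11] = [2766, 3288]
r10 m[φ3→X10] = [184, 900]
r10 m[φ4→X11] = [8, 14]
r10 m[φ4→X14] = [233442, 57774]
r10 m[φ5→X11] = [9, 2]
r10 m[X9→φ0] = [8488, 7936]
r10 m[X9→φ2] = [10, 26]
r10 m[X11→φ3] = [72, 28]
r10 m[X11→φ4] = [24894, 6576]
r10 m[X11→φ5] = [22128, 46032]
r10 m[X10→φ2] = [184, 900]
r10 m[X10→φ3] = [174, 288]
r10 m[X14→φ4] = [1, 1]
r10 m[X5→φ1] = [1, 1]
r10 m[X8→φ0] = [2, 8]
r10 m[X8→φ1] = [48168, 24360]
fixed point reached at round 10
b[X14] = ⊗ incoming = [233442, 57774]

b[X14] = [233442, 57774]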